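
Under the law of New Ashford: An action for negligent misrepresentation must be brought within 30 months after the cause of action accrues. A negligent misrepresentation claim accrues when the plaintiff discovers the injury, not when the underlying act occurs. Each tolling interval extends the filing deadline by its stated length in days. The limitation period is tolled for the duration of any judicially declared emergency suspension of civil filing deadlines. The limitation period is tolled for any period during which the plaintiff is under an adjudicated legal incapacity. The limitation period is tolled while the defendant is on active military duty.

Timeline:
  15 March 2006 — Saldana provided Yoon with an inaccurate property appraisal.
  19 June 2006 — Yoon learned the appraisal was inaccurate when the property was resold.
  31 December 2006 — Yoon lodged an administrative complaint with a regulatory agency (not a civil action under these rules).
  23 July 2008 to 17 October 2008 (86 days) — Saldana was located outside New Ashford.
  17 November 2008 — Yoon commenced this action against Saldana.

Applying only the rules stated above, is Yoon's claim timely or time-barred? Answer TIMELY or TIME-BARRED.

Accrual is tied to discovery, so the period began on 19 June 2006 rather than on 15 March 2006 when the act occurred.
The untolled deadline — 30 months after 19 June 2006 — is 19 December 2008.
Although the defendant's absence ran from 23 July 2008 to 17 October 2008, the stated rules do not make that a tolling event, so it is disregarded.
The other events in the timeline have no effect on the limitation period under the stated rules.
The 17 November 2008 filing precedes the 19 December 2008 deadline; the claim is timely.

TIMELY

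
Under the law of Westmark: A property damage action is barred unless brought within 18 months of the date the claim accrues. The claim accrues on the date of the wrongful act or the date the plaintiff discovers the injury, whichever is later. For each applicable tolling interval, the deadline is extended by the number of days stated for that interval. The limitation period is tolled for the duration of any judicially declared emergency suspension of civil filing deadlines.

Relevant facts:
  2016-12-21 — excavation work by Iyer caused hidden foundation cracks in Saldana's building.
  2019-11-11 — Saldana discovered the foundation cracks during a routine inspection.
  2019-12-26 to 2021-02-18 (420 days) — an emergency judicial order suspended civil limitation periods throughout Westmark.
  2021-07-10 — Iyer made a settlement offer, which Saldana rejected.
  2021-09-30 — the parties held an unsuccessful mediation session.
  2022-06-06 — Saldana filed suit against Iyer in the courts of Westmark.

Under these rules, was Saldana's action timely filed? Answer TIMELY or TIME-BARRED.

TIMELY

Because discovery on 2019-11-11 post-dates the 2016-12-21 act, accrual under the later-of rule falls on 2019-11-11.
18 months from 2019-11-11 is 2021-05-11.
Because the emergency suspension of filing deadlines ran from 2019-12-26 to 2021-02-18, the deadline is extended by 420 days to 2022-07-05.
The other events in the timeline have no effect on the limitation period under the stated rules.
The 2022-06-06 filing precedes the 2022-07-05 deadline; the claim is timely.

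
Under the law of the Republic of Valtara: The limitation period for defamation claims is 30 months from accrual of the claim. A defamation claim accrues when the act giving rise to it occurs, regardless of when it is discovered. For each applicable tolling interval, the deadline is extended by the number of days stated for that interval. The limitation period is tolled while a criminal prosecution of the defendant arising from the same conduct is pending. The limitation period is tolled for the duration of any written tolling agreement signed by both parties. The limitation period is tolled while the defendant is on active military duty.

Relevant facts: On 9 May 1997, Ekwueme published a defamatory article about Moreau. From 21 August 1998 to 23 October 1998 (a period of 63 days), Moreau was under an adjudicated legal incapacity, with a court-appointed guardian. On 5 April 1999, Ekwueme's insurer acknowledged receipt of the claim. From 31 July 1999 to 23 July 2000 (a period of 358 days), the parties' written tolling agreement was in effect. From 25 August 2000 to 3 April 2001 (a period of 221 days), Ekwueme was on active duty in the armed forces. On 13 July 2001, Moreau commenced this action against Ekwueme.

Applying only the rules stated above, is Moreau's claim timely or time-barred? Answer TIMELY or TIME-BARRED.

TIME-BARRED

The claim accrued on 9 May 1997, when the wrongful act occurred.
30 months from 9 May 1997 is 9 November 1999.
The written tolling agreement from 31 July 1999 to 23 July 2000 tolled the period for 358 days, extending the deadline to 1 November 2000.
The defendant's active military service from 25 August 2000 to 3 April 2001 tolled the period for 221 days, extending the deadline to 10 June 2001.
No stated provision tolls the period for the plaintiff's incapacity, so the interval from 21 August 1998 to 23 October 1998 has no effect on the deadline.
The other events in the timeline have no effect on the limitation period under the stated rules.
Moreau filed on 13 July 2001, after the 10 June 2001 deadline, so the action is time-barred.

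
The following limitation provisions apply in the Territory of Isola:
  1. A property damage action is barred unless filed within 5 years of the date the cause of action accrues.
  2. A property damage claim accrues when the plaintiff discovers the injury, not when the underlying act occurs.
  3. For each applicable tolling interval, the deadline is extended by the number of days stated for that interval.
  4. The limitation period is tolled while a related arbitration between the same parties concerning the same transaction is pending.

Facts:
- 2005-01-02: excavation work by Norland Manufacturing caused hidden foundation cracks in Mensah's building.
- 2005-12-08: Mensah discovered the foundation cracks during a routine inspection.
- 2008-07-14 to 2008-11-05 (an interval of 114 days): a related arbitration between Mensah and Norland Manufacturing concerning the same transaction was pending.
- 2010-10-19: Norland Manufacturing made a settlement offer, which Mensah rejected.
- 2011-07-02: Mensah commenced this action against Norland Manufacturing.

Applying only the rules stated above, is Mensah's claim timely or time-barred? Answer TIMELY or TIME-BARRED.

TIME-BARRED

Under the discovery rule, the claim accrued on 2005-12-08, when Mensah discovered the injury — not on the 2005-01-02 date of the underlying act.
The untolled deadline — 5 years after 2005-12-08 — is 2010-12-08.
The pending related arbitration from 2008-07-14 to 2008-11-05 tolled the period for 114 days, extending the deadline to 2011-04-01.
The other events in the timeline have no effect on the limitation period under the stated rules.
Filing on 2011-07-02 missed the 2011-04-01 deadline — the action is time-barred.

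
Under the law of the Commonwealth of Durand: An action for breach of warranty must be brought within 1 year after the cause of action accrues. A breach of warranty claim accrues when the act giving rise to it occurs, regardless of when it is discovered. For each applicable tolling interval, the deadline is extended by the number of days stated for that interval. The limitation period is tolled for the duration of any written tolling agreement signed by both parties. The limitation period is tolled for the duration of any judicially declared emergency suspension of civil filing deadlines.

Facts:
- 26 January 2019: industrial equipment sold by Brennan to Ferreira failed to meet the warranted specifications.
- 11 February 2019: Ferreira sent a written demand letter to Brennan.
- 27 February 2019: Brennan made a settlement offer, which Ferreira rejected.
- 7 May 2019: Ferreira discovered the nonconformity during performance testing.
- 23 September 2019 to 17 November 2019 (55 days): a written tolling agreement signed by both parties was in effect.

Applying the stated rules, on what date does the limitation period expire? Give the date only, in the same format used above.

21 March 2020

Accrual is governed by the date of the act, so the period began to run on 26 January 2019; the later discovery on 7 May 2019 is irrelevant under the stated rule.
1 year from 26 January 2019 is 26 January 2020.
The period was tolled for 55 days by the written tolling agreement (23 September 2019 to 17 November 2019), pushing the deadline to 21 March 2020.
None of the other events listed affects the running of the period under the stated rules.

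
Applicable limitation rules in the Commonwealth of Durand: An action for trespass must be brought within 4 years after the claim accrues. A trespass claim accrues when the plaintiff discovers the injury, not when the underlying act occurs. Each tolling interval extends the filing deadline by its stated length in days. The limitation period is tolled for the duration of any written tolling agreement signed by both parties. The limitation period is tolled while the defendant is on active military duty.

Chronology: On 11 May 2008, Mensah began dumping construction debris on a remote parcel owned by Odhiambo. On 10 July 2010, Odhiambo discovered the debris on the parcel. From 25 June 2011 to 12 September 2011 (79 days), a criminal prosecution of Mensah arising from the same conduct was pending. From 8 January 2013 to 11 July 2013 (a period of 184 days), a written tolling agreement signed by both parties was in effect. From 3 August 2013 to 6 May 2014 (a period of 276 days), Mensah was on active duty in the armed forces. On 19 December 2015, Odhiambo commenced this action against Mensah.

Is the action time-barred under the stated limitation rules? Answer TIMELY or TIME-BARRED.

TIME-BARRED

Under the discovery rule, the claim accrued on 10 July 2010, when Odhiambo discovered the injury — not on the 11 May 2008 date of the underlying act.
4 years from 10 July 2010 is 10 July 2014.
The period was tolled for 184 days by the written tolling agreement (8 January 2013 to 11 July 2013), pushing the deadline to 10 January 2015.
Because the defendant's active military service ran from 3 August 2013 to 6 May 2014, the deadline is extended by 276 days to 13 October 2015.
Although a criminal prosecution ran from 25 June 2011 to 12 September 2011, the stated rules do not make that a tolling event, so it is disregarded.
Odhiambo filed on 19 December 2015, after the 13 October 2015 deadline, so the action is time-barred.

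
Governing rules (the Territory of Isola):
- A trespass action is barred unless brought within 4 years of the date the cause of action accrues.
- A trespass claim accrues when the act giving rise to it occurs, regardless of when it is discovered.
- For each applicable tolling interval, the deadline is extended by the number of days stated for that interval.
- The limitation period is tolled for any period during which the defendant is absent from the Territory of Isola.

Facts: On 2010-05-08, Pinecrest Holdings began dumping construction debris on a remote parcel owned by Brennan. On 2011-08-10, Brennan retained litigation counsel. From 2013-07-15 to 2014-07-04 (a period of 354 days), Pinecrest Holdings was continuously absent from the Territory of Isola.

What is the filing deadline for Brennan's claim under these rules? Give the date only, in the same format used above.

The claim accrued on 2010-05-08, when the wrongful act occurred.
Adding the 4 years base period to 2010-05-08 gives a deadline of 2014-05-08, before any tolling.
The period was tolled for 354 days by the defendant's absence from the jurisdiction (2013-07-15 to 2014-07-04), pushing the deadline to 2015-04-27.
Nothing else in the chronology tolls or restarts the period.

2015-04-27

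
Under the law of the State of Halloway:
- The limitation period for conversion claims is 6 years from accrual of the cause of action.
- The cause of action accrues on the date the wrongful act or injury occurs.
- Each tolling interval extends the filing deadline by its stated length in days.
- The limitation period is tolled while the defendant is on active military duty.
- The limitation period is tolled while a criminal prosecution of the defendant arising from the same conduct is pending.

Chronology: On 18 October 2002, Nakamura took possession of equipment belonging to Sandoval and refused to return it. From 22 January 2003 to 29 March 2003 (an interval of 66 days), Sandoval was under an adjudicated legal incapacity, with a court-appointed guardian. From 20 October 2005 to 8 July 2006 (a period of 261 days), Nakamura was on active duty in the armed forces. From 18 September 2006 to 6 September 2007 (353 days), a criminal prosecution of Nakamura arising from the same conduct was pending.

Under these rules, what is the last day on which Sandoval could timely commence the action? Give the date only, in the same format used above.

The cause of action accrued on 18 October 2002, the date of the act.
The untolled deadline — 6 years after 18 October 2002 — is 18 October 2008.
The period was tolled for 261 days by the defendant's active military service (20 October 2005 to 8 July 2006), pushing the deadline to 6 July 2009.
Because the pending criminal prosecution ran from 18 September 2006 to 6 September 2007, the deadline is extended by 353 days to 24 June 2010.
The plaintiff's legal incapacity from 22 January 2003 to 29 March 2003 does not toll the period, because no stated rule makes the plaintiff's incapacity a tolling event.

24 June 2010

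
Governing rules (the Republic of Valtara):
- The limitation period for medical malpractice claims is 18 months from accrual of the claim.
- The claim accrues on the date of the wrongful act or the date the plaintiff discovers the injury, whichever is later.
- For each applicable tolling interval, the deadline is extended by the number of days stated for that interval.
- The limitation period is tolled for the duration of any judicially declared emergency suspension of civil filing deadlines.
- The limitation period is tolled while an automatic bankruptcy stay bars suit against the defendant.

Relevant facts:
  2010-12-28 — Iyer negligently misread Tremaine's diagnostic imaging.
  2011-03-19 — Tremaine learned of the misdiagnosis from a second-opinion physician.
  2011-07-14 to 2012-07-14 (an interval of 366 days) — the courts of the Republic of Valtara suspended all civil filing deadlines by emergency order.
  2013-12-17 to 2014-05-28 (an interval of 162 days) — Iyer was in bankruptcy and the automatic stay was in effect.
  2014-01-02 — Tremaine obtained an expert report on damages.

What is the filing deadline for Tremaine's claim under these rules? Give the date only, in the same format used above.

Taking the later of the act (2010-12-28) and discovery (2011-03-19), the claim accrued on 2011-03-19.
Adding the 18 months base period to 2011-03-19 gives a deadline of 2012-09-19, before any tolling.
The emergency suspension of filing deadlines from 2011-07-14 to 2012-07-14 tolled the period for 366 days, extending the deadline to 2013-09-20.
By the time the automatic bankruptcy stay began on 2013-12-17, the limitation period had already expired on 2013-09-20; that interval cannot revive it.
Nothing else in the chronology tolls or restarts the period.

2013-09-20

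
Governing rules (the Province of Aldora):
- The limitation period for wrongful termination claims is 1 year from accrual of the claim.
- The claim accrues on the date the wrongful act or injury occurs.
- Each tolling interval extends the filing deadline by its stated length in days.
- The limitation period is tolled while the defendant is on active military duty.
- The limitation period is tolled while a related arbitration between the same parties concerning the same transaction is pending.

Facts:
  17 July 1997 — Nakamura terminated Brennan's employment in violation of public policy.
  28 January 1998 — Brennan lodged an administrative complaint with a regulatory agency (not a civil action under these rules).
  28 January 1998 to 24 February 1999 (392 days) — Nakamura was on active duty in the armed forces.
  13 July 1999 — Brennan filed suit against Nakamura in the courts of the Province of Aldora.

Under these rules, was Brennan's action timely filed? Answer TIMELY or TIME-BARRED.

The claim accrued on 17 July 1997, when the wrongful act occurred.
The untolled deadline — 1 year after 17 July 1997 — is 17 July 1998.
Because the defendant's active military service ran from 28 January 1998 to 24 February 1999, the deadline is extended by 392 days to 13 August 1999.
The other events in the timeline have no effect on the limitation period under the stated rules.
Filing on 13 July 1999 beat the 13 August 1999 deadline — the action is timely.

TIMELY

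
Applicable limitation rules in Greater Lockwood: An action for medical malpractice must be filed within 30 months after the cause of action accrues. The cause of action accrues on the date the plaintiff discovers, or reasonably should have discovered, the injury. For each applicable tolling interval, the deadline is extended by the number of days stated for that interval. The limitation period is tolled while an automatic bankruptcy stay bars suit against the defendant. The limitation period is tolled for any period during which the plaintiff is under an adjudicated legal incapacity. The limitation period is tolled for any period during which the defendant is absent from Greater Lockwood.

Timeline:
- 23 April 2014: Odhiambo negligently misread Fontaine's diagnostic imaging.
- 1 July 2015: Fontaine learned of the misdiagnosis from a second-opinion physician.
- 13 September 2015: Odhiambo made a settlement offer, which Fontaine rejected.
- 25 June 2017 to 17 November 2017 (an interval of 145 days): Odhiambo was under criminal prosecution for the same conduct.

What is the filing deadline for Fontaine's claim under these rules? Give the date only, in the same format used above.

The claim did not accrue until Fontaine discovered the injury on 1 July 2015; the 23 April 2014 act date does not start the clock under the stated rule.
30 months from 1 July 2015 is 1 January 2018.
The pending criminal prosecution from 25 June 2017 to 17 November 2017 does not toll the period, because no stated rule makes a criminal prosecution a tolling event.
The other events in the timeline have no effect on the limitation period under the stated rules.

1 January 2018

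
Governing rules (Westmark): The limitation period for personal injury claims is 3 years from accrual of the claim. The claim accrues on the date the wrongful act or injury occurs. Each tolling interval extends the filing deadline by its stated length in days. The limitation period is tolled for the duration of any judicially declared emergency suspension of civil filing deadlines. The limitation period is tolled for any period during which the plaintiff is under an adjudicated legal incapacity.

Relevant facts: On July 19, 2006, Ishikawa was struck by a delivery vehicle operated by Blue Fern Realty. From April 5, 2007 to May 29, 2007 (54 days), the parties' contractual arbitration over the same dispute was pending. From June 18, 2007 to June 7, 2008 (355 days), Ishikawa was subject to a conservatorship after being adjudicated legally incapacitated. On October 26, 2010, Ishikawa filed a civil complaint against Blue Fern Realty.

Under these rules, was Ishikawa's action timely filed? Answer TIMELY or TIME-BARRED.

The claim accrued on July 19, 2006, the date of the act.
3 years from July 19, 2006 is July 19, 2009.
The period was tolled for 355 days by the plaintiff's legal incapacity (June 18, 2007 to June 7, 2008), pushing the deadline to July 9, 2010.
The pending related arbitration from April 5, 2007 to May 29, 2007 does not toll the period, because no stated rule makes a pending arbitration a tolling event.
Filing on October 26, 2010 missed the July 9, 2010 deadline — the action is time-barred.

TIME-BARRED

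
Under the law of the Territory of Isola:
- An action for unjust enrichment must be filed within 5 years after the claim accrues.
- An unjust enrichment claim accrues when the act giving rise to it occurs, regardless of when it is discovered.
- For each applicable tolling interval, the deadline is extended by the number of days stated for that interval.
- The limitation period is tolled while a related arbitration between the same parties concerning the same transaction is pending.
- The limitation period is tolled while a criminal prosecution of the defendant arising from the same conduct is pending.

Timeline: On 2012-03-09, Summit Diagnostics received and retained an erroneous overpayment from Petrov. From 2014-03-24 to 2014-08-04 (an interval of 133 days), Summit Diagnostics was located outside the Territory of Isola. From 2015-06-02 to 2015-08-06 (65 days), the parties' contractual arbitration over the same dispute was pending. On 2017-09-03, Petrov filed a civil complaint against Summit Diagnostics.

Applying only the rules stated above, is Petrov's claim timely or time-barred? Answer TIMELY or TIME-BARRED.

TIME-BARRED

The claim accrued on 2012-03-09, when the wrongful act occurred.
Adding the 5 years base period to 2012-03-09 gives a deadline of 2017-03-09, before any tolling.
The period was tolled for 65 days by the pending related arbitration (2015-06-02 to 2015-08-06), pushing the deadline to 2017-05-13.
The defendant's absence from the jurisdiction from 2014-03-24 to 2014-08-04 does not toll the period, because no stated rule makes the defendant's absence a tolling event.
The 2017-09-03 filing falls after the 2017-05-13 deadline; the claim is time-barred.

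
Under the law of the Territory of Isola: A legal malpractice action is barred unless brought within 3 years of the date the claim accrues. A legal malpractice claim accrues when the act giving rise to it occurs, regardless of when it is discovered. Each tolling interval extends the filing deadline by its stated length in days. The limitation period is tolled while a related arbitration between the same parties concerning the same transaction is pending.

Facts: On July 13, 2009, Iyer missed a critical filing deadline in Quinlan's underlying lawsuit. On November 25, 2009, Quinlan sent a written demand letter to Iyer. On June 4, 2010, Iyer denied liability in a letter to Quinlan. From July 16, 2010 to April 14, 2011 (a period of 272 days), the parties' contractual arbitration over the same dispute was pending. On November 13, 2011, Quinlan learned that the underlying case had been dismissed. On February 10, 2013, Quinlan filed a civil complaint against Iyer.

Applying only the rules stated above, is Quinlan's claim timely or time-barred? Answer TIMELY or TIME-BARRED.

Because the rule ties accrual to occurrence, the claim accrued on July 13, 2009, not on the November 13, 2011 discovery date.
The untolled deadline — 3 years after July 13, 2009 — is July 13, 2012.
Because the pending related arbitration ran from July 16, 2010 to April 14, 2011, the deadline is extended by 272 days to April 11, 2013.
None of the other events listed affects the running of the period under the stated rules.
Filing on February 10, 2013 beat the April 11, 2013 deadline — the action is timely.

TIMELY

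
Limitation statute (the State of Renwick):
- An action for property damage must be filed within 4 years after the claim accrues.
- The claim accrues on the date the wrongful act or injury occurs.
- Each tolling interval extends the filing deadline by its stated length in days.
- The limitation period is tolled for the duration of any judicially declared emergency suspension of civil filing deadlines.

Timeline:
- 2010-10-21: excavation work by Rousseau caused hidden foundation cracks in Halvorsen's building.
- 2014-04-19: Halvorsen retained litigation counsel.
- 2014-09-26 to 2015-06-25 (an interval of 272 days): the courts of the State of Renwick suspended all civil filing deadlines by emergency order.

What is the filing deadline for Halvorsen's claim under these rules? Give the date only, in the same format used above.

The claim accrued on 2010-10-21, the date of the act.
4 years from 2010-10-21 is 2014-10-21.
Because the emergency suspension of filing deadlines ran from 2014-09-26 to 2015-06-25, the deadline is extended by 272 days to 2015-07-20.
None of the other events listed affects the running of the period under the stated rules.

2015-07-20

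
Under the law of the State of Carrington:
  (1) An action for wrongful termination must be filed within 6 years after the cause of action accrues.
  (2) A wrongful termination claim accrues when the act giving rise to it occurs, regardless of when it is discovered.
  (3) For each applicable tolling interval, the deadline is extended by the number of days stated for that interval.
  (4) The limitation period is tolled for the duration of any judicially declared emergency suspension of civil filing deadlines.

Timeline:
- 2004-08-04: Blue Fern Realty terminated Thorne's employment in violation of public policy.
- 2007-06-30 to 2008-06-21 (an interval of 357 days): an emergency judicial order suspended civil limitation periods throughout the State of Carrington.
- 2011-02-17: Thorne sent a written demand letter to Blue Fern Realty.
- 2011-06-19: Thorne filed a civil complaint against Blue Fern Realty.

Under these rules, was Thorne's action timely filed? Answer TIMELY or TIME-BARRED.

TIMELY

The cause of action accrued on 2004-08-04, the date of the act.
6 years from 2004-08-04 is 2010-08-04.
The period was tolled for 357 days by the emergency suspension of filing deadlines (2007-06-30 to 2008-06-21), pushing the deadline to 2011-07-27.
None of the other events listed affects the running of the period under the stated rules.
Thorne filed on 2011-06-19, before the 2011-07-27 deadline, so the action is timely.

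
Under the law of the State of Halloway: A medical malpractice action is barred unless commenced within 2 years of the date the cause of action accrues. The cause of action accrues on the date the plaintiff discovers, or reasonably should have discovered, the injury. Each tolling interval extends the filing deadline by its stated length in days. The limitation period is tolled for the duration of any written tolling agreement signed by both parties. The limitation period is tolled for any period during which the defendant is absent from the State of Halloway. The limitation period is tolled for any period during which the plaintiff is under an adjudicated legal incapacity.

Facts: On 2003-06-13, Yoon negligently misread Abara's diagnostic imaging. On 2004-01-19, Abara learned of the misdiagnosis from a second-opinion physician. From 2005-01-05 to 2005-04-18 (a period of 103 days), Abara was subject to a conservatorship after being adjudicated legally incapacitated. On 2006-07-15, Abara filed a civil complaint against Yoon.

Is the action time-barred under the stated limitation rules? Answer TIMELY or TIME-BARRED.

TIME-BARRED

Under the discovery rule, the claim accrued on 2004-01-19, when Abara discovered the injury — not on the 2003-06-13 date of the underlying act.
Adding the 2 years base period to 2004-01-19 gives a deadline of 2006-01-19, before any tolling.
The period was tolled for 103 days by the plaintiff's legal incapacity (2005-01-05 to 2005-04-18), pushing the deadline to 2006-05-02.
The 2006-07-15 filing falls after the 2006-05-02 deadline; the claim is time-barred.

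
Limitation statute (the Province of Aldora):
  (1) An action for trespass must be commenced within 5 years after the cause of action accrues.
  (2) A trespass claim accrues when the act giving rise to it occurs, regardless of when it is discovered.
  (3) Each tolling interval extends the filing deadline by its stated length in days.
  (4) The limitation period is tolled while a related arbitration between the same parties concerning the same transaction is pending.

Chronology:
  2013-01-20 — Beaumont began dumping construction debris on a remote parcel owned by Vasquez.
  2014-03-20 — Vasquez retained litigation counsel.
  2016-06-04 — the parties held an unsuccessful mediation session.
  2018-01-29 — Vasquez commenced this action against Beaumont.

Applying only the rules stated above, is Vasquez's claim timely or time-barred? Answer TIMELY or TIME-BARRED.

The limitation period began to run on 2013-01-20.
Adding the 5 years base period to 2013-01-20 gives a deadline of 2018-01-20, before any tolling.
Nothing else in the chronology tolls or restarts the period.
Vasquez filed on 2018-01-29, after the 2018-01-20 deadline, so the action is time-barred.

TIME-BARRED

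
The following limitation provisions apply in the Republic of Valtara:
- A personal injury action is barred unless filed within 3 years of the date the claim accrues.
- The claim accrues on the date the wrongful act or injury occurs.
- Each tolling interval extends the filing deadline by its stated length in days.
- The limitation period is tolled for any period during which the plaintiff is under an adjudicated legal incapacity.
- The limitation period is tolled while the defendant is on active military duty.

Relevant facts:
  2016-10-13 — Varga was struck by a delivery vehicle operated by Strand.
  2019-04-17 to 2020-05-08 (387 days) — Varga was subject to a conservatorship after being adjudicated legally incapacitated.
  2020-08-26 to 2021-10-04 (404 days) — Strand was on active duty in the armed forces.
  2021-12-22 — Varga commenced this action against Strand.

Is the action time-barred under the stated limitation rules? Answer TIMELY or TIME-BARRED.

TIME-BARRED

The claim accrued on 2016-10-13, when the wrongful act occurred.
3 years from 2016-10-13 is 2019-10-13.
The plaintiff's legal incapacity from 2019-04-17 to 2020-05-08 tolled the period for 387 days, extending the deadline to 2020-11-03.
Because the defendant's active military service ran from 2020-08-26 to 2021-10-04, the deadline is extended by 404 days to 2021-12-12.
Varga filed on 2021-12-22, after the 2021-12-12 deadline, so the action is time-barred.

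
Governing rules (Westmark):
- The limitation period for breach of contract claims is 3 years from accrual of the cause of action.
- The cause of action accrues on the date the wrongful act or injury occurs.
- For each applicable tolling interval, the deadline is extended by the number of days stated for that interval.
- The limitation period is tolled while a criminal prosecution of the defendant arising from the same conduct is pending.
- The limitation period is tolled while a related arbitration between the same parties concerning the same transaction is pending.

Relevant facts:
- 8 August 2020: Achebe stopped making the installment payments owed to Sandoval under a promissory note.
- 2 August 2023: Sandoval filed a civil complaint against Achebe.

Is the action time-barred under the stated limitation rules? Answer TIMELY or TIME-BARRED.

The limitation period began to run on 8 August 2020.
Adding the 3 years base period to 8 August 2020 gives a deadline of 8 August 2023, before any tolling.
Sandoval filed on 2 August 2023, before the 8 August 2023 deadline, so the action is timely.

TIMELY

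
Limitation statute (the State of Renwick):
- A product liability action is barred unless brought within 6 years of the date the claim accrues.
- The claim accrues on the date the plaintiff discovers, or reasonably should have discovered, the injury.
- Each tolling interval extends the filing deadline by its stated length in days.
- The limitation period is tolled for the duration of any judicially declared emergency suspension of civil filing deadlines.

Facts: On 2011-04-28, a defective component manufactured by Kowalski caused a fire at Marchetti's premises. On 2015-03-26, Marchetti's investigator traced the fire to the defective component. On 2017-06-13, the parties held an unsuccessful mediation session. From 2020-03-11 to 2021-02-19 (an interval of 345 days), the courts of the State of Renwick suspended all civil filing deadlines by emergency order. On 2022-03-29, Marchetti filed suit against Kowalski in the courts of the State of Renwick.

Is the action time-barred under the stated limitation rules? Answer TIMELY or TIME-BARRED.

Under the discovery rule, the claim accrued on 2015-03-26, when Marchetti discovered the injury — not on the 2011-04-28 date of the underlying act.
The untolled deadline — 6 years after 2015-03-26 — is 2021-03-26.
Because the emergency suspension of filing deadlines ran from 2020-03-11 to 2021-02-19, the deadline is extended by 345 days to 2022-03-06.
Nothing else in the chronology tolls or restarts the period.
Filing on 2022-03-29 missed the 2022-03-06 deadline — the action is time-barred.

TIME-BARRED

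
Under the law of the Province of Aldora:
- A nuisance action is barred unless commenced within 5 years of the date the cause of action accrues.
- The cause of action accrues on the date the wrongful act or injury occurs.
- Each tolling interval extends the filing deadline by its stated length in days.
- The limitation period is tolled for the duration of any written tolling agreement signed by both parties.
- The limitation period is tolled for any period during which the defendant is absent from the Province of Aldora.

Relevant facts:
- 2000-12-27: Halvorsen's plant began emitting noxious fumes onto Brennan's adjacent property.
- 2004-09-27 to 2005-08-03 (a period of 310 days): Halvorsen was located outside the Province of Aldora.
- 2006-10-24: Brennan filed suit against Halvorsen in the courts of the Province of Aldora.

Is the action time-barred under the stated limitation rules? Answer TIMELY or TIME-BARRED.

The limitation period began to run on 2000-12-27.
Adding the 5 years base period to 2000-12-27 gives a deadline of 2005-12-27, before any tolling.
The period was tolled for 310 days by the defendant's absence from the jurisdiction (2004-09-27 to 2005-08-03), pushing the deadline to 2006-11-02.
Filing on 2006-10-24 beat the 2006-11-02 deadline — the action is timely.

TIMELY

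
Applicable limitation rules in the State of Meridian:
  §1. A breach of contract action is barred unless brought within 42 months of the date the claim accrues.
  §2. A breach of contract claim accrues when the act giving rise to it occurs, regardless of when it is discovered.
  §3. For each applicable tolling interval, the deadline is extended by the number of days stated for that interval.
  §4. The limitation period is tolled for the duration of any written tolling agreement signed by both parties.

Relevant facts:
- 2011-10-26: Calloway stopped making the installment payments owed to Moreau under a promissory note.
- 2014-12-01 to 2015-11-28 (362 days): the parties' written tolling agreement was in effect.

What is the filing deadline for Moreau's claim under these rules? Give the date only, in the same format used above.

The claim accrued on 2011-10-26, when the wrongful act occurred.
The untolled deadline — 42 months after 2011-10-26 — is 2015-04-26.
The period was tolled for 362 days by the written tolling agreement (2014-12-01 to 2015-11-28), pushing the deadline to 2016-04-22.

2016-04-22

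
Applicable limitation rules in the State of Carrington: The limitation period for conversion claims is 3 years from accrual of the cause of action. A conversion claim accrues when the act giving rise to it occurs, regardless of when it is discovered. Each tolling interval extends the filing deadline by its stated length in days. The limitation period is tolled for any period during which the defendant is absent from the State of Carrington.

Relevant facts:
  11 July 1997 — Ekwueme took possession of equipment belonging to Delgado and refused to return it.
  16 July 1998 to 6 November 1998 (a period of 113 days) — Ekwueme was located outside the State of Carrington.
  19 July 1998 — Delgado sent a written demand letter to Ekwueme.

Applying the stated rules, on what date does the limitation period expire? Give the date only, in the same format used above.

1 November 2000

The claim accrued on 11 July 1997, when the wrongful act occurred.
Adding the 3 years base period to 11 July 1997 gives a deadline of 11 July 2000, before any tolling.
The defendant's absence from the jurisdiction from 16 July 1998 to 6 November 1998 tolled the period for 113 days, extending the deadline to 1 November 2000.
Nothing else in the chronology tolls or restarts the period.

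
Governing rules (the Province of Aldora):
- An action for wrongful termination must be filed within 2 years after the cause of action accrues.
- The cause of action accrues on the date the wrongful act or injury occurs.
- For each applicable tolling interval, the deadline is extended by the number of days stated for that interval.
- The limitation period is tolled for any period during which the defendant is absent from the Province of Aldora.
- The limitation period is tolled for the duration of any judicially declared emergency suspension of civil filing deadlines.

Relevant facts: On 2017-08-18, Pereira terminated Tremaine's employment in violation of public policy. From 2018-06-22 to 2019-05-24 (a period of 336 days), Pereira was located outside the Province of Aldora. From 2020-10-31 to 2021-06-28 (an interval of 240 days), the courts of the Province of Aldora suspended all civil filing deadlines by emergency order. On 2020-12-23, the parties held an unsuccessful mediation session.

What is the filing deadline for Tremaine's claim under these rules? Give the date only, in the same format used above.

The limitation period began to run on 2017-08-18.
2 years from 2017-08-18 is 2019-08-18.
The period was tolled for 336 days by the defendant's absence from the jurisdiction (2018-06-22 to 2019-05-24), pushing the deadline to 2020-07-19.
The emergency suspension of filing deadlines from 2020-10-31 to 2021-06-28 began after the period had already run on 2020-07-19, so it has no tolling effect.
Nothing else in the chronology tolls or restarts the period.

2020-07-19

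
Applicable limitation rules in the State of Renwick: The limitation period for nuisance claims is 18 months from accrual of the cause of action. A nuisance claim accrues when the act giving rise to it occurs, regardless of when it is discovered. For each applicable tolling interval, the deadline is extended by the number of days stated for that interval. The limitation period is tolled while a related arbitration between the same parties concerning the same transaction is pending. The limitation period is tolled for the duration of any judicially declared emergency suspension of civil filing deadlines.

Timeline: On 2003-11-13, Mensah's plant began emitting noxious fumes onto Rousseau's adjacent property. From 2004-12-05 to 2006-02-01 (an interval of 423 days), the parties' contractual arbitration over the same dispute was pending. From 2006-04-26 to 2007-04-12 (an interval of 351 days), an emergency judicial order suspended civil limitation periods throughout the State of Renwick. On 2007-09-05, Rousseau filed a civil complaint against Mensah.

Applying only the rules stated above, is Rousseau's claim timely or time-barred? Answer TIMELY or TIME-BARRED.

The claim accrued on 2003-11-13, when the wrongful act occurred.
The untolled deadline — 18 months after 2003-11-13 — is 2005-05-13.
The period was tolled for 423 days by the pending related arbitration (2004-12-05 to 2006-02-01), pushing the deadline to 2006-07-10.
The period was tolled for 351 days by the emergency suspension of filing deadlines (2006-04-26 to 2007-04-12), pushing the deadline to 2007-06-26.
Rousseau filed on 2007-09-05, after the 2007-06-26 deadline, so the action is time-barred.

TIME-BARRED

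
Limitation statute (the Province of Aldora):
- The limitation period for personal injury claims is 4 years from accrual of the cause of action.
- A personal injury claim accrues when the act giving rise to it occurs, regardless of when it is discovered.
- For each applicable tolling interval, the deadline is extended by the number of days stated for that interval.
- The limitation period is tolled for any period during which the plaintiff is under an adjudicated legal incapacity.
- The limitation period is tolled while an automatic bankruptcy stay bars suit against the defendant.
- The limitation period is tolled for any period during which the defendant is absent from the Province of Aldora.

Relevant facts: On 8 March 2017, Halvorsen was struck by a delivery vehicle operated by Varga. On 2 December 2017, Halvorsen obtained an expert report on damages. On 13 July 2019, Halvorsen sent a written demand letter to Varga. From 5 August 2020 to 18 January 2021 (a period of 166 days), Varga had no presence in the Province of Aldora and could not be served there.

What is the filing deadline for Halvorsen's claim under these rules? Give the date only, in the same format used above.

21 August 2021

The cause of action accrued on 8 March 2017, the date of the act.
4 years from 8 March 2017 is 8 March 2021.
The defendant's absence from the jurisdiction from 5 August 2020 to 18 January 2021 tolled the period for 166 days, extending the deadline to 21 August 2021.
Nothing else in the chronology tolls or restarts the period.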